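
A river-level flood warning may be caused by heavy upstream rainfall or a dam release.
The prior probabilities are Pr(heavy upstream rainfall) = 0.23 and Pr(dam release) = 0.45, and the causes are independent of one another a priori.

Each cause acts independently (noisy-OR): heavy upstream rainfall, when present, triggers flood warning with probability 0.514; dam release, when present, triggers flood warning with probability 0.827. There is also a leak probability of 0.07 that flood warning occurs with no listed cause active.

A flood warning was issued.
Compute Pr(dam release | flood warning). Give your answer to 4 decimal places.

Pr(dam release | flood warning) ≈ 0.7960

Under noisy-OR, P(flood warning | causes) = 1 − (1−0.07)·∏(1−qᵢ) over the active causes.
P(flood warning) = 0.07×0.77×0.55 + 0.83911×0.77×0.45 + 0.54802×0.23×0.55 + 0.921807×0.23×0.45 = 0.029645 + 0.290752 + 0.069325 + 0.095407 = 0.485129
Restricting to configurations with dam release present: 0.290752 + 0.095407 = 0.386159.
P(dam release | flood warning) = 0.386159 / 0.485129 ≈ 0.7960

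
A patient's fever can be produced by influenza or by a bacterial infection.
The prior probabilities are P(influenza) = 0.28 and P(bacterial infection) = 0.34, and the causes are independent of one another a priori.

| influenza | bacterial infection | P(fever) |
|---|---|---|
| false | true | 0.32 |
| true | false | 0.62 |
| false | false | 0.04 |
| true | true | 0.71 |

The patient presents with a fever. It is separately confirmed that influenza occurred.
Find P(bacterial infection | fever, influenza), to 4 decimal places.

For the numerator, keep only bacterial infection=true terms: 0.71×0.34 = 0.241400
Denominator P(fever | influenza): 0.62×0.66 + 0.71×0.34 = 0.650600
P(bacterial infection | fever, influenza) = 0.241400/0.650600 ≈ 0.3710

P(bacterial infection | fever, influenza) ≈ 0.3710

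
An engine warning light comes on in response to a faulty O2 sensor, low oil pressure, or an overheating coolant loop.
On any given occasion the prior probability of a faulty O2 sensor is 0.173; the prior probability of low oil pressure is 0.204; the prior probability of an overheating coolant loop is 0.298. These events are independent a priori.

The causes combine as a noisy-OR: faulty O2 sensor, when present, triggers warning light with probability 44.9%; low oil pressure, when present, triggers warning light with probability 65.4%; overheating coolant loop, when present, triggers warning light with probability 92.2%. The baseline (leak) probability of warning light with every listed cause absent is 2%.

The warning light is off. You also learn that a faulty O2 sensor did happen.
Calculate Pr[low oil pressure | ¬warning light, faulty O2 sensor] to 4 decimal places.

Under noisy-OR, P(warning light | causes) = 1 − (1−0.02)·∏(1−qᵢ) over the active causes.
Enumerate the 4 (low oil pressure, overheating coolant loop) configurations and weight by the priors:
  P(¬warning light | faulty O2 sensor) = 0.53998×0.796×0.702 + 0.042118×0.796×0.298 + 0.186833×0.204×0.702 + 0.014573×0.204×0.298
        = 0.301737 + 0.009991 + 0.026756 + 0.000886 = 0.339370
Configurations with low oil pressure contribute 0.027642, so
  P(low oil pressure | ¬warning light, faulty O2 sensor) = 0.027642 / 0.339370 ≈ 0.0815

Pr[low oil pressure | ¬warning light, faulty O2 sensor] ≈ 0.0815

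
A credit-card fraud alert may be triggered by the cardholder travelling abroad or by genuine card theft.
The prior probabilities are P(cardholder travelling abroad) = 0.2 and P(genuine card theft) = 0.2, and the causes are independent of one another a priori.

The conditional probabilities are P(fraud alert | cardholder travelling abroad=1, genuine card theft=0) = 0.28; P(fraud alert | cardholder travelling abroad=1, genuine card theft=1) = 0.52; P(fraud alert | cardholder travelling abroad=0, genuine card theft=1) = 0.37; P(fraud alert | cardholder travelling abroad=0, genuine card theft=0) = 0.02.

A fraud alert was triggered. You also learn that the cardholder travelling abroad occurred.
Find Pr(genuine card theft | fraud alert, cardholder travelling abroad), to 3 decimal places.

Pr(genuine card theft | fraud alert, cardholder travelling abroad) ≈ 0.317

Enumerate both values of genuine card theft and weight by the priors:
  P(fraud alert | cardholder travelling abroad) = 0.28*0.8 + 0.52*0.2
        = 0.224000 + 0.104000 = 0.328000
Configurations with genuine card theft contribute 0.104000, so
  P(genuine card theft | fraud alert, cardholder travelling abroad) = 0.104000 / 0.328000 ≈ 0.317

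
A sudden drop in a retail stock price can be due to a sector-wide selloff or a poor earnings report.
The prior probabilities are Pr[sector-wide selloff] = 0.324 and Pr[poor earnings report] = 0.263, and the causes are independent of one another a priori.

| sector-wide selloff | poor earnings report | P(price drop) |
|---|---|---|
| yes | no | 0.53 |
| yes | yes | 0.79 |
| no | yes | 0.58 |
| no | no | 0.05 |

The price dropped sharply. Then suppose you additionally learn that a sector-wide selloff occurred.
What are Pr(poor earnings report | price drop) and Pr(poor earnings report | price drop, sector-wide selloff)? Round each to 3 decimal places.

P(price drop) = 0.05·0.676·0.737 + 0.58·0.676·0.263 + 0.53·0.324·0.737 + 0.79·0.324·0.263 = 0.024911 + 0.103117 + 0.126558 + 0.067317 = 0.321903
The poor earnings report-present share is 0.103117 + 0.067317 = 0.170434.
So P(poor earnings report | price drop) = 0.170434/0.321903 ≈ 0.529.

Now also conditioning on sector-wide selloff=true:
Sum P(price drop|·) weighted by the priors over both values of poor earnings report:
  P(price drop | sector-wide selloff) = 0.53·0.737 + 0.79·0.263
        = 0.390610 + 0.207770 = 0.598380
The terms with poor earnings report present sum to 0.207770, so
  P(poor earnings report | price drop, sector-wide selloff) = 0.207770 / 0.598380 ≈ 0.347

Pr(poor earnings report | price drop) ≈ 0.529; Pr(poor earnings report | price drop, sector-wide selloff) ≈ 0.347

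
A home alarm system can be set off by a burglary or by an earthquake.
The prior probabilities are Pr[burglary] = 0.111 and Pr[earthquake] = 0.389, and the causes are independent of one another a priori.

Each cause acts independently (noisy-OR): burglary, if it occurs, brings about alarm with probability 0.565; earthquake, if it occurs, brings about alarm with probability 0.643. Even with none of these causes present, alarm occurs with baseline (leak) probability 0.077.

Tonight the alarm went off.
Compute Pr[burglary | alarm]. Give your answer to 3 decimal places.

Under noisy-OR, P(alarm | causes) = 1 − (1−0.077)·∏(1−qᵢ) over the active causes.
Numerator (weight on configurations with burglary): 0.040591 + 0.036990 = 0.077581
The normalizing constant is 0.077×0.889×0.611 + 0.670489×0.889×0.389 + 0.598495×0.111×0.611 + 0.856663×0.111×0.389 = 0.351275
Posterior = 0.077581 / 0.351275 ≈ 0.221

Pr[burglary | alarm] ≈ 0.221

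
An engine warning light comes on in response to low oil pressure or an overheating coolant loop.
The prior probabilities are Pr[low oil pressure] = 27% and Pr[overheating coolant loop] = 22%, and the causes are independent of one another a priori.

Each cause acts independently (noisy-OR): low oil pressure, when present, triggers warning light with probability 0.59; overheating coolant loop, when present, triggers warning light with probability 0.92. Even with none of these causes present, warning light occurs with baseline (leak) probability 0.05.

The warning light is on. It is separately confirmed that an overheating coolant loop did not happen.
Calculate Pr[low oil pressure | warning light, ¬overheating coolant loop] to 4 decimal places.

Pr[low oil pressure | warning light, ¬overheating coolant loop] ≈ 0.8187

Under noisy-OR, P(warning light | causes) = 1 − (1−0.05)·∏(1−qᵢ) over the active causes.
Numerator (weight on configurations with low oil pressure): 0.6105×0.27 = 0.164835
The normalizing constant is 0.05×0.73 + 0.6105×0.27 = 0.201335
Posterior = 0.164835 / 0.201335 ≈ 0.8187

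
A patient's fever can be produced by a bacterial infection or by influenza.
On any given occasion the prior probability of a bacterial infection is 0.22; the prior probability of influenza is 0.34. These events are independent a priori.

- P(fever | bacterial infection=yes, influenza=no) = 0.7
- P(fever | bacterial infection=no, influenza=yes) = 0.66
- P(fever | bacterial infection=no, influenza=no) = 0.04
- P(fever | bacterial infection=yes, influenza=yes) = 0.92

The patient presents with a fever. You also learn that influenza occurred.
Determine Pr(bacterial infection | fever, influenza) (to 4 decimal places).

By total probability over both values of bacterial infection:
  P(fever | influenza) = 0.66*0.78 + 0.92*0.22
        = 0.514800 + 0.202400 = 0.717200
Configurations with bacterial infection contribute 0.202400, so
  P(bacterial infection | fever, influenza) = 0.202400 / 0.717200 ≈ 0.2822

Pr(bacterial infection | fever, influenza) ≈ 0.2822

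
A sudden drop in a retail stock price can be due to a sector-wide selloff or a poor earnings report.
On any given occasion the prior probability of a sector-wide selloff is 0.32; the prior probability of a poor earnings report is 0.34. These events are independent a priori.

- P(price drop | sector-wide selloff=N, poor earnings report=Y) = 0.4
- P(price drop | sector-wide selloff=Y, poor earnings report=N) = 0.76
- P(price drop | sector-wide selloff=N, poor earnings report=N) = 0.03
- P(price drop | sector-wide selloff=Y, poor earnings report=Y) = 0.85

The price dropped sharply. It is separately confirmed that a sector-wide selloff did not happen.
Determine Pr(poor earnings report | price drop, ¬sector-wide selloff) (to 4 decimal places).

Pr(poor earnings report | price drop, ¬sector-wide selloff) ≈ 0.8729

Weight on poor earnings report=true, given the evidence: 0.4×0.34 = 0.136000
Normalizer over all consistent configurations: 0.03×0.66 + 0.4×0.34 = 0.155800
Posterior = 0.136000 / 0.155800 ≈ 0.8729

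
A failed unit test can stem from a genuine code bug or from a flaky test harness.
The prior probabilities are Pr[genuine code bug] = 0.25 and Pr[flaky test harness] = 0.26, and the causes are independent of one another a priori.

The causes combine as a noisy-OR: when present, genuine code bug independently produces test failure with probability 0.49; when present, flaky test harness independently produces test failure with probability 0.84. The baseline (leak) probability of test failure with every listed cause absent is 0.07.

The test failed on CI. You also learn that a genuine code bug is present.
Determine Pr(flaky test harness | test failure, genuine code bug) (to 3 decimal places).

Pr(flaky test harness | test failure, genuine code bug) ≈ 0.382

Under noisy-OR, P(test failure | causes) = 1 − (1−0.07)·∏(1−qᵢ) over the active causes.
Sum P(test failure|·) weighted by the priors over both values of flaky test harness:
  P(test failure | genuine code bug) = 0.5257·0.74 + 0.924112·0.26
        = 0.389018 + 0.240269 = 0.629287
The terms with flaky test harness present sum to 0.240269, so
  P(flaky test harness | test failure, genuine code bug) = 0.240269 / 0.629287 ≈ 0.382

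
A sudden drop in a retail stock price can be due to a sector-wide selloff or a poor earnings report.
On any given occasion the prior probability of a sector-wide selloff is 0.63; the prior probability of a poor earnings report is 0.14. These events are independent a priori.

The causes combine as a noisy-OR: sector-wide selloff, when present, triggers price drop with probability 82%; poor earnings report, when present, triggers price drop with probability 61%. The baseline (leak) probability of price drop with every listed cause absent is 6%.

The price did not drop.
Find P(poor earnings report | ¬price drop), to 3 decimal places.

P(poor earnings report | ¬price drop) ≈ 0.060

Under noisy-OR, P(price drop | causes) = 1 − (1−0.06)·∏(1−qᵢ) over the active causes.
Enumerate the 4 (sector-wide selloff, poor earnings report) configurations and weight by the priors:
  P(¬price drop) = 0.94×0.37×0.86 + 0.3666×0.37×0.14 + 0.1692×0.63×0.86 + 0.065988×0.63×0.14
        = 0.299108 + 0.018990 + 0.091673 + 0.005820 = 0.415591
The terms with poor earnings report present sum to 0.024810, so
  P(poor earnings report | ¬price drop) = 0.024810 / 0.415591 ≈ 0.060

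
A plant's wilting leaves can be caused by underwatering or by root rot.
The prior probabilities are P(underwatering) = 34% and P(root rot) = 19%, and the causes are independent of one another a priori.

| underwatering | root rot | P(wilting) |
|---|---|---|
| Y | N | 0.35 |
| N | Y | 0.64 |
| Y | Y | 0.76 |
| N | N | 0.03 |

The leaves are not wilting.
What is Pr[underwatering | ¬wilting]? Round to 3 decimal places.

Pr[underwatering | ¬wilting] ≈ 0.257

Sum P(¬wilting|·) weighted by the priors over the 4 (underwatering, root rot) configurations:
  P(¬wilting) = 0.97×0.66×0.81 + 0.36×0.66×0.19 + 0.65×0.34×0.81 + 0.24×0.34×0.19
        = 0.518562 + 0.045144 + 0.179010 + 0.015504 = 0.758220
Keeping only the underwatering-present terms gives 0.194514, so
  P(underwatering | ¬wilting) = 0.194514 / 0.758220 ≈ 0.257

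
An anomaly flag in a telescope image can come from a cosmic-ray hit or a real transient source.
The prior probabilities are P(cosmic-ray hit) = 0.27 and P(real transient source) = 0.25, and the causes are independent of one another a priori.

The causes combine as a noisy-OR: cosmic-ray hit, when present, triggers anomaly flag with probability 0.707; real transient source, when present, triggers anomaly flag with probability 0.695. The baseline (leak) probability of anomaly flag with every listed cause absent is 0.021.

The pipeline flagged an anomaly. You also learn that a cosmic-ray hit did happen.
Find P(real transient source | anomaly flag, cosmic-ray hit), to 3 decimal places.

P(real transient source | anomaly flag, cosmic-ray hit) ≈ 0.299

Under noisy-OR, P(anomaly flag | causes) = 1 − (1−0.021)·∏(1−qᵢ) over the active causes.
Enumerate both values of real transient source and weight by the priors:
  P(anomaly flag | cosmic-ray hit) = 0.713153×0.75 + 0.912512×0.25
        = 0.534865 + 0.228128 = 0.762993
The terms with real transient source present sum to 0.228128, so
  P(real transient source | anomaly flag, cosmic-ray hit) = 0.228128 / 0.762993 ≈ 0.299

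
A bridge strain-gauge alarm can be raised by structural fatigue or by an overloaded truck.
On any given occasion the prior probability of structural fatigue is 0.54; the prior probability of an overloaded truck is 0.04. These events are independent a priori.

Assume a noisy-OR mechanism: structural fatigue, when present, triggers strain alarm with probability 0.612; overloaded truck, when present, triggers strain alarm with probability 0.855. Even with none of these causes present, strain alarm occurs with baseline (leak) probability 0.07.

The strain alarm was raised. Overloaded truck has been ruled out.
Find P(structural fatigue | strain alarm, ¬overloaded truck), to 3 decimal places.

Under noisy-OR, P(strain alarm | causes) = 1 − (1−0.07)·∏(1−qᵢ) over the active causes.
Enumerate both values of structural fatigue and weight by the priors:
  P(strain alarm | ¬overloaded truck) = 0.07×0.46 + 0.63916×0.54
        = 0.032200 + 0.345146 = 0.377346
Keeping only the structural fatigue-present terms gives 0.345146, so
  P(structural fatigue | strain alarm, ¬overloaded truck) = 0.345146 / 0.377346 ≈ 0.915

P(structural fatigue | strain alarm, ¬overloaded truck) ≈ 0.915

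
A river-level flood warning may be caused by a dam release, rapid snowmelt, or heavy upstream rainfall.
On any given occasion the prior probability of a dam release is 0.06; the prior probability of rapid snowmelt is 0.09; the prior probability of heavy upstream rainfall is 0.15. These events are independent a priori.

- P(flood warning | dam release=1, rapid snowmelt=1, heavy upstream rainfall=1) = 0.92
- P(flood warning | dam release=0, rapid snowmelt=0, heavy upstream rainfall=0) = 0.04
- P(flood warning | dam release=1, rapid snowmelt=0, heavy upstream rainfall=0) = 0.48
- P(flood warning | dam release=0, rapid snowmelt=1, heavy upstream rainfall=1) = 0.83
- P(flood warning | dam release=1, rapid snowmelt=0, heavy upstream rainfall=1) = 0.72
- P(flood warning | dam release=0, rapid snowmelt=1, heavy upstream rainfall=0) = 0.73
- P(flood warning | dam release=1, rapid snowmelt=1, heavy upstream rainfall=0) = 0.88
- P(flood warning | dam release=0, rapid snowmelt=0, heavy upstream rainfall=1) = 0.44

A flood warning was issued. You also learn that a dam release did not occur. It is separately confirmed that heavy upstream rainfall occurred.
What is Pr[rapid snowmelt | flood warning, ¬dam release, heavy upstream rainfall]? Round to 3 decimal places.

For the numerator, keep only rapid snowmelt=true terms: 0.83·0.09 = 0.074700
Normalizer over all consistent configurations: 0.44·0.91 + 0.83·0.09 = 0.475100
Posterior = 0.074700 / 0.475100 ≈ 0.157

Pr[rapid snowmelt | flood warning, ¬dam release, heavy upstream rainfall] ≈ 0.157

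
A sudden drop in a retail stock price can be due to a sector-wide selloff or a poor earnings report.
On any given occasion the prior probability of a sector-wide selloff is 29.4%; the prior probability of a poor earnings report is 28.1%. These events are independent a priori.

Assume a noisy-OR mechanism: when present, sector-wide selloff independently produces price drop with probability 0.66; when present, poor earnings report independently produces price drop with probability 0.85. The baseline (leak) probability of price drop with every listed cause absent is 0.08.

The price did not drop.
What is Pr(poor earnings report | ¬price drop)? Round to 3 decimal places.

Under noisy-OR, P(price drop | causes) = 1 − (1−0.08)·∏(1−qᵢ) over the active causes.
Sum P(¬price drop|·) weighted by the priors over the 4 (sector-wide selloff, poor earnings report) configurations:
  P(¬price drop) = 0.92·0.706·0.719 + 0.138·0.706·0.281 + 0.3128·0.294·0.719 + 0.04692·0.294·0.281
        = 0.467005 + 0.027377 + 0.066122 + 0.003876 = 0.564380
Configurations with poor earnings report contribute 0.031253, so
  P(poor earnings report | ¬price drop) = 0.031253 / 0.564380 ≈ 0.055

Pr(poor earnings report | ¬price drop) ≈ 0.055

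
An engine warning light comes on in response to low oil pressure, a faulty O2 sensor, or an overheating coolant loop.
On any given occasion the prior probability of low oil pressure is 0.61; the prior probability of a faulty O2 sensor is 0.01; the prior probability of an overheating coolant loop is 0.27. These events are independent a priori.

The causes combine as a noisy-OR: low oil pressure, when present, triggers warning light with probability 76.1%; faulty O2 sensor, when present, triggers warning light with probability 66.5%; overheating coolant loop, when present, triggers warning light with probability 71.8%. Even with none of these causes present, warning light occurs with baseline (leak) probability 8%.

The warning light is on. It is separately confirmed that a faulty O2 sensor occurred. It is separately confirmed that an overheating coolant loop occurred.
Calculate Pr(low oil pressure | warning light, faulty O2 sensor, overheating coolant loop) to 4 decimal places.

Under noisy-OR, P(warning light | causes) = 1 − (1−0.08)·∏(1−qᵢ) over the active causes.
P(warning light | faulty O2 sensor, overheating coolant loop) = 0.913088×0.39 + 0.979228×0.61 = 0.356104 + 0.597329 = 0.953433
Of this, 0.597329 comes from 0.979228×0.61 (the low oil pressure=true cases).
P(low oil pressure | warning light, faulty O2 sensor, overheating coolant loop) = 0.597329 / 0.953433 ≈ 0.6265

Pr(low oil pressure | warning light, faulty O2 sensor, overheating coolant loop) ≈ 0.6265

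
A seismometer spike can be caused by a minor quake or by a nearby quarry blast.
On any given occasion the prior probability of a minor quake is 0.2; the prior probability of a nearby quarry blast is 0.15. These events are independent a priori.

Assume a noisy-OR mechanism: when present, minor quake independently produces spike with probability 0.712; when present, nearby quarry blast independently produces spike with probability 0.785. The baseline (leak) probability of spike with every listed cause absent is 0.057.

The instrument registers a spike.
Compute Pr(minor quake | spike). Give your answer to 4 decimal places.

Pr(minor quake | spike) ≈ 0.5308

Under noisy-OR, P(spike | causes) = 1 − (1−0.057)·∏(1−qᵢ) over the active causes.
P(spike) = 0.057·0.8·0.85 + 0.797255·0.8·0.15 + 0.728416·0.2·0.85 + 0.941609·0.2·0.15 = 0.038760 + 0.095671 + 0.123831 + 0.028248 = 0.286510
Of this, 0.152079 comes from 0.123831 + 0.028248 (the minor quake=true cases).
P(minor quake | spike) = 0.152079 / 0.286510 ≈ 0.5308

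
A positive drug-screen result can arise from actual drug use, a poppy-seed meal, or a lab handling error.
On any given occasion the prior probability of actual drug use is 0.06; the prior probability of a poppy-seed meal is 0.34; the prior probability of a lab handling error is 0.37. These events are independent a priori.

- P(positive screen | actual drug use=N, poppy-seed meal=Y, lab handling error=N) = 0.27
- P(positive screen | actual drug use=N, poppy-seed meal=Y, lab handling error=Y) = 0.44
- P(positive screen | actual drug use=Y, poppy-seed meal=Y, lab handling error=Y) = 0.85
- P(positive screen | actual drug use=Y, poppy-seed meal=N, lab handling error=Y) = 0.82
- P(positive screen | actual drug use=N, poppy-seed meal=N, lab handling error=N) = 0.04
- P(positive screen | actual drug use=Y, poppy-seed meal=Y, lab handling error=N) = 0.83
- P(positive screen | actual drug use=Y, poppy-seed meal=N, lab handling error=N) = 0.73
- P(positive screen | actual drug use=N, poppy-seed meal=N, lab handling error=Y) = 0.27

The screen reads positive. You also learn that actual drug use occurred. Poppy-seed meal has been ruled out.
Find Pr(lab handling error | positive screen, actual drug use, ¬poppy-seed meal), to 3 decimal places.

Pr(lab handling error | positive screen, actual drug use, ¬poppy-seed meal) ≈ 0.397

P(positive screen | actual drug use, ¬poppy-seed meal) = 0.73×0.63 + 0.82×0.37 = 0.459900 + 0.303400 = 0.763300
Restricting to configurations with lab handling error present: 0.82×0.37 = 0.303400.
So P(lab handling error | positive screen, actual drug use, ¬poppy-seed meal) = 0.303400/0.763300 ≈ 0.397.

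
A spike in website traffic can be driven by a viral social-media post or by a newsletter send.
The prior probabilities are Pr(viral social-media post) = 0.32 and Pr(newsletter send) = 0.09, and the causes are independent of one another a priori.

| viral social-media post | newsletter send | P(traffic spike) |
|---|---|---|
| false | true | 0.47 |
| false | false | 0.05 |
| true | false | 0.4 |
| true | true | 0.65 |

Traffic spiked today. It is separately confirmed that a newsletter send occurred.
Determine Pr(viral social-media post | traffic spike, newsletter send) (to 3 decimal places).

By total probability over both values of viral social-media post:
  P(traffic spike | newsletter send) = 0.47*0.68 + 0.65*0.32
        = 0.319600 + 0.208000 = 0.527600
Configurations with viral social-media post contribute 0.208000, so
  P(viral social-media post | traffic spike, newsletter send) = 0.208000 / 0.527600 ≈ 0.394

Pr(viral social-media post | traffic spike, newsletter send) ≈ 0.394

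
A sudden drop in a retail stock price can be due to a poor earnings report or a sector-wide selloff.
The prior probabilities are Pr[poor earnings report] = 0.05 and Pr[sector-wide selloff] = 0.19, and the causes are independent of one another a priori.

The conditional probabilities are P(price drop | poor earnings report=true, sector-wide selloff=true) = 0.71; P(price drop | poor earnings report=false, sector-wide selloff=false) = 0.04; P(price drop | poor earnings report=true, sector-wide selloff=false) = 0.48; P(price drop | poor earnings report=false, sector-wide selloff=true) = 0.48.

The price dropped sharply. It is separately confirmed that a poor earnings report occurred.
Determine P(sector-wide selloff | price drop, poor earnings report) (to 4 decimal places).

P(price drop | poor earnings report) = 0.48*0.81 + 0.71*0.19 = 0.388800 + 0.134900 = 0.523700
The sector-wide selloff-present share is 0.71*0.19 = 0.134900.
So P(sector-wide selloff | price drop, poor earnings report) = 0.134900/0.523700 ≈ 0.2576.

P(sector-wide selloff | price drop, poor earnings report) ≈ 0.2576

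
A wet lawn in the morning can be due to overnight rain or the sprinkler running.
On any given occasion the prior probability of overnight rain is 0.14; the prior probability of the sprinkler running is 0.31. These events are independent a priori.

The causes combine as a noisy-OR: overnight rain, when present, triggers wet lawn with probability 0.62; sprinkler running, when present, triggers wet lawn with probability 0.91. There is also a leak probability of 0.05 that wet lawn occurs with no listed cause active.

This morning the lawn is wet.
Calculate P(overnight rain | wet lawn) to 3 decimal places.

Under noisy-OR, P(wet lawn | causes) = 1 − (1−0.05)·∏(1−qᵢ) over the active causes.
Enumerate the 4 (overnight rain, sprinkler running) configurations and weight by the priors:
  P(wet lawn) = 0.05*0.86*0.69 + 0.9145*0.86*0.31 + 0.639*0.14*0.69 + 0.96751*0.14*0.31
        = 0.029670 + 0.243806 + 0.061727 + 0.041990 = 0.377193
The terms with overnight rain present sum to 0.103717, so
  P(overnight rain | wet lawn) = 0.103717 / 0.377193 ≈ 0.275

P(overnight rain | wet lawn) ≈ 0.275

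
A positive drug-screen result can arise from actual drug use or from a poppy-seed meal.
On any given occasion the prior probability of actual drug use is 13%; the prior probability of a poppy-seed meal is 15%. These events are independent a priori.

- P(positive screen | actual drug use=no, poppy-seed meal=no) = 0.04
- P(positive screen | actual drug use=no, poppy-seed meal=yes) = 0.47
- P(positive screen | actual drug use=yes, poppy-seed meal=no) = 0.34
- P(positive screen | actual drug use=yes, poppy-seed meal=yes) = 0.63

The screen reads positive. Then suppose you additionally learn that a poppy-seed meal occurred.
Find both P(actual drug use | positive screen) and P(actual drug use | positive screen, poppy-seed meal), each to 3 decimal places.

P(positive screen) = 0.04·0.87·0.85 + 0.47·0.87·0.15 + 0.34·0.13·0.85 + 0.63·0.13·0.15 = 0.029580 + 0.061335 + 0.037570 + 0.012285 = 0.140770
The actual drug use-present share is 0.037570 + 0.012285 = 0.049855.
P(actual drug use | positive screen) = 0.049855 / 0.140770 ≈ 0.354

With the extra evidence:
P(positive screen | poppy-seed meal) = 0.47×0.87 + 0.63×0.13 = 0.408900 + 0.081900 = 0.490800
The actual drug use-present share is 0.63×0.13 = 0.081900.
Hence the posterior is 0.081900/0.490800 ≈ 0.167.
This is intercausal reasoning (explaining away): once poppy-seed meal accounts for the positive screen, actual drug use becomes less likely.

P(actual drug use | positive screen) ≈ 0.354; P(actual drug use | positive screen, poppy-seed meal) ≈ 0.167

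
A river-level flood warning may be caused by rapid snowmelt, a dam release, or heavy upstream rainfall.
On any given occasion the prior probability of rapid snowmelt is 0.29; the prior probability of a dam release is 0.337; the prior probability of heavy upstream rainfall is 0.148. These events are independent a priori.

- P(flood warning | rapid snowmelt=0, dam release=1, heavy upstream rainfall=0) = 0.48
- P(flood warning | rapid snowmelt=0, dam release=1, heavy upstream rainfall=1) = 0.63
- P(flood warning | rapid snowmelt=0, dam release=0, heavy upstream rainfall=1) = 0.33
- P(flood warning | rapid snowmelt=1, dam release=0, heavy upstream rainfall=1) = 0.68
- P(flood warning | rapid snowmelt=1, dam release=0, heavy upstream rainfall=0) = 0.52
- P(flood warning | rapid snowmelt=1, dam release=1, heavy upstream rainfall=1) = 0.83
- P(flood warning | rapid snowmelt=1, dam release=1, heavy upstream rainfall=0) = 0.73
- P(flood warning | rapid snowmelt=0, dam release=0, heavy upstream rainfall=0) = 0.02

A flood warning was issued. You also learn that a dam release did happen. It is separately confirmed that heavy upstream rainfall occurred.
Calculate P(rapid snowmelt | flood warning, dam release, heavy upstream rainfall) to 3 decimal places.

P(rapid snowmelt | flood warning, dam release, heavy upstream rainfall) ≈ 0.350

Sum P(flood warning|·) weighted by the priors over both values of rapid snowmelt:
  P(flood warning | dam release, heavy upstream rainfall) = 0.63×0.71 + 0.83×0.29
        = 0.447300 + 0.240700 = 0.688000
The terms with rapid snowmelt present sum to 0.240700, so
  P(rapid snowmelt | flood warning, dam release, heavy upstream rainfall) = 0.240700 / 0.688000 ≈ 0.350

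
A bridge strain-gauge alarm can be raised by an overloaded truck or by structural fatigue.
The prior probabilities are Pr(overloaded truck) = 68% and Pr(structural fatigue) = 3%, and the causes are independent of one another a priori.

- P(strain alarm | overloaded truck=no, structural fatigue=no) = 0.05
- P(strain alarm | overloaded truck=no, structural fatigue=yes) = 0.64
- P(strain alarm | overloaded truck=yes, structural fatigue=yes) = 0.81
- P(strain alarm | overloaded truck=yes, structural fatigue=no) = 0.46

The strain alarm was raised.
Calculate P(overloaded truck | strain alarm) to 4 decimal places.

By total probability over the 4 (overloaded truck, structural fatigue) configurations:
  P(strain alarm) = 0.05*0.32*0.97 + 0.64*0.32*0.03 + 0.46*0.68*0.97 + 0.81*0.68*0.03
        = 0.015520 + 0.006144 + 0.303416 + 0.016524 = 0.341604
The terms with overloaded truck present sum to 0.319940, so
  P(overloaded truck | strain alarm) = 0.319940 / 0.341604 ≈ 0.9366

P(overloaded truck | strain alarm) ≈ 0.9366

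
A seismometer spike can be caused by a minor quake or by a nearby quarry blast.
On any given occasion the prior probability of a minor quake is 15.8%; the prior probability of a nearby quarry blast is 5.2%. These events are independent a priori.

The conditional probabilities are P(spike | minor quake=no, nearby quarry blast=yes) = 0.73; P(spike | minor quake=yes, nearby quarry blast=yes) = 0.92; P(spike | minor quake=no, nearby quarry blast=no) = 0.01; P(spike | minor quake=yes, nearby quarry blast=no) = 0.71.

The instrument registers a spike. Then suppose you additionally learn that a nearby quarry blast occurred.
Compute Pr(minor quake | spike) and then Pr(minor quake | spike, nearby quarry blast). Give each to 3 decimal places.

P(spike) = 0.01×0.842×0.948 + 0.73×0.842×0.052 + 0.71×0.158×0.948 + 0.92×0.158×0.052 = 0.007982 + 0.031962 + 0.106347 + 0.007559 = 0.153850
The minor quake-present share is 0.106347 + 0.007559 = 0.113906.
So P(minor quake | spike) = 0.113906/0.153850 ≈ 0.740.

Now also conditioning on nearby quarry blast=true:
Numerator (weight on configurations with minor quake): 0.92×0.158 = 0.145360
Denominator P(spike | nearby quarry blast): 0.73×0.842 + 0.92×0.158 = 0.760020
Posterior = 0.145360 / 0.760020 ≈ 0.191
Conditioning on nearby quarry blast lowers the posterior on minor quake: the classic explaining-away effect in a common-effect structure.

Pr(minor quake | spike) ≈ 0.740; Pr(minor quake | spike, nearby quarry blast) ≈ 0.191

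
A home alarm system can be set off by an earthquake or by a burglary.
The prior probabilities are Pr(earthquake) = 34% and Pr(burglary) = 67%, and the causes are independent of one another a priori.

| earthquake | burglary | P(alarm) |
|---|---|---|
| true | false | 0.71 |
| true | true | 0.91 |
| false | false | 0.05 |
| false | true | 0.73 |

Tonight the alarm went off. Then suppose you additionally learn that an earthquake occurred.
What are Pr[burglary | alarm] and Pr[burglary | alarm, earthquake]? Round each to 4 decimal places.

Numerator (weight on configurations with burglary): 0.322806 + 0.207298 = 0.530104
Denominator P(alarm): 0.05*0.66*0.33 + 0.73*0.66*0.67 + 0.71*0.34*0.33 + 0.91*0.34*0.67 = 0.620656
P(burglary | alarm) = 0.530104/0.620656 ≈ 0.8541

With the extra evidence:
Weight on burglary=true, given the evidence: 0.91*0.67 = 0.609700
Normalizer over all consistent configurations: 0.71*0.33 + 0.91*0.67 = 0.844000
Posterior = 0.609700 / 0.844000 ≈ 0.7224

Pr[burglary | alarm] ≈ 0.8541; Pr[burglary | alarm, earthquake] ≈ 0.7224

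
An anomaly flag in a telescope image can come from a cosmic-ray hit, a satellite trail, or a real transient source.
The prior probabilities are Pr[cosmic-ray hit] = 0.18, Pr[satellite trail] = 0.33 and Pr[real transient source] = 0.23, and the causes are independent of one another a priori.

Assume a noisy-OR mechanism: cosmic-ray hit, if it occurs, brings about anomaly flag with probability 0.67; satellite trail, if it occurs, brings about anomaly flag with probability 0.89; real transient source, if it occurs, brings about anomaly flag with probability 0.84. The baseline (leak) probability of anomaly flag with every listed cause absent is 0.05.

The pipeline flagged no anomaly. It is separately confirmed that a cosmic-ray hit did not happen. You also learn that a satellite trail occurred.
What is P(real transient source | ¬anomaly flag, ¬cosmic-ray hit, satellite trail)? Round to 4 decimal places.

P(real transient source | ¬anomaly flag, ¬cosmic-ray hit, satellite trail) ≈ 0.0456

Under noisy-OR, P(anomaly flag | causes) = 1 − (1−0.05)·∏(1−qᵢ) over the active causes.
P(¬anomaly flag | ¬cosmic-ray hit, satellite trail) = 0.1045×0.77 + 0.01672×0.23 = 0.080465 + 0.003846 = 0.084311
Of this, 0.003846 comes from 0.01672×0.23 (the real transient source=true cases).
So P(real transient source | ¬anomaly flag, ¬cosmic-ray hit, satellite trail) = 0.003846/0.084311 ≈ 0.0456.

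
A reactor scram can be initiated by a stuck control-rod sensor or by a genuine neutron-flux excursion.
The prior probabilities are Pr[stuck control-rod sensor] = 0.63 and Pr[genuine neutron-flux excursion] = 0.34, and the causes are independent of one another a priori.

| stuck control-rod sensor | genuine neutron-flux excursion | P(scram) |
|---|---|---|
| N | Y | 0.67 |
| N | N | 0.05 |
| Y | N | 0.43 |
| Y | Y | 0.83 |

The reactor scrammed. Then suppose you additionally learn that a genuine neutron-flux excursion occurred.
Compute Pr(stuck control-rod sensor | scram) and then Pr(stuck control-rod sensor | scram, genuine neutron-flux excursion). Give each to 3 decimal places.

For the numerator, keep only stuck control-rod sensor=true terms: 0.178794 + 0.177786 = 0.356580
Denominator P(scram): 0.05*0.37*0.66 + 0.67*0.37*0.34 + 0.43*0.63*0.66 + 0.83*0.63*0.34 = 0.453076
Posterior = 0.356580 / 0.453076 ≈ 0.787

Now also conditioning on genuine neutron-flux excursion=true:
Enumerate both values of stuck control-rod sensor and weight by the priors:
  P(scram | genuine neutron-flux excursion) = 0.67×0.37 + 0.83×0.63
        = 0.247900 + 0.522900 = 0.770800
The terms with stuck control-rod sensor present sum to 0.522900, so
  P(stuck control-rod sensor | scram, genuine neutron-flux excursion) = 0.522900 / 0.770800 ≈ 0.678
— genuine neutron-flux excursion explains away the evidence for stuck control-rod sensor.

Pr(stuck control-rod sensor | scram) ≈ 0.787; Pr(stuck control-rod sensor | scram, genuine neutron-flux excursion) ≈ 0.678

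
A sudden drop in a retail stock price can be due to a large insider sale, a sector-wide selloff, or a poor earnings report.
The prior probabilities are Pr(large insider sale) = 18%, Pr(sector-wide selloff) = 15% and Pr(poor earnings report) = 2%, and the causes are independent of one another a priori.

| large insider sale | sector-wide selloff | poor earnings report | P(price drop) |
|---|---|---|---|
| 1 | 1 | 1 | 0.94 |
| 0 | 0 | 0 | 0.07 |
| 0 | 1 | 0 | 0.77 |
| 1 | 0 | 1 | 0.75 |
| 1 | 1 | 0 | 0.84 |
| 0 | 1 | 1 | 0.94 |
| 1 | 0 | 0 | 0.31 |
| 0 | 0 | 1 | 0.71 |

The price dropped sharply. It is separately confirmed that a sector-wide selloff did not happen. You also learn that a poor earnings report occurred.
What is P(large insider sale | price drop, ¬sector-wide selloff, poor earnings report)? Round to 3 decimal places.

For the numerator, keep only large insider sale=true terms: 0.75·0.18 = 0.135000
The normalizing constant is 0.71·0.82 + 0.75·0.18 = 0.717200
P(large insider sale | price drop, ¬sector-wide selloff, poor earnings report) = 0.135000/0.717200 ≈ 0.188

P(large insider sale | price drop, ¬sector-wide selloff, poor earnings report) ≈ 0.188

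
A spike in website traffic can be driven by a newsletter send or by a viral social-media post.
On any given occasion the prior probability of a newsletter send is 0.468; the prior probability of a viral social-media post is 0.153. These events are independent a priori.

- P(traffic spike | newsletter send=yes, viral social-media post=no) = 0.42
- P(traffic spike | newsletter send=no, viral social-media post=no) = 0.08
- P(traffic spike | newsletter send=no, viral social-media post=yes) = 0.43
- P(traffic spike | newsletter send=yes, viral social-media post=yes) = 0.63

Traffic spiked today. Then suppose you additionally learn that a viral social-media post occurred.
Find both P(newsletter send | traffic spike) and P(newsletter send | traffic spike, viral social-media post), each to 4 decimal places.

Numerator (weight on configurations with newsletter send): 0.166486 + 0.045111 = 0.211597
The normalizing constant is 0.08*0.532*0.847 + 0.43*0.532*0.153 + 0.42*0.468*0.847 + 0.63*0.468*0.153 = 0.282645
P(newsletter send | traffic spike) = 0.211597/0.282645 ≈ 0.7486

Now also conditioning on viral social-media post=true:
For the numerator, keep only newsletter send=true terms: 0.63×0.468 = 0.294840
Normalizer over all consistent configurations: 0.43×0.532 + 0.63×0.468 = 0.523600
Posterior = 0.294840 / 0.523600 ≈ 0.5631
Conditioning on viral social-media post lowers the posterior on newsletter send: the classic explaining-away effect in a common-effect structure.

P(newsletter send | traffic spike) ≈ 0.7486; P(newsletter send | traffic spike, viral social-media post) ≈ 0.5631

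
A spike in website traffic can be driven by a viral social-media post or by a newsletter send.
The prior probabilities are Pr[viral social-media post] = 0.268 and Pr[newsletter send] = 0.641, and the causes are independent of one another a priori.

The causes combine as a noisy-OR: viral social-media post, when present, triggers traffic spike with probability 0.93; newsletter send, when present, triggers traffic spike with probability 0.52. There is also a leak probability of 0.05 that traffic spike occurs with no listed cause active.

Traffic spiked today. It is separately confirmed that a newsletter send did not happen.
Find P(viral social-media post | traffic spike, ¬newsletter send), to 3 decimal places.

Under noisy-OR, P(traffic spike | causes) = 1 − (1−0.05)·∏(1−qᵢ) over the active causes.
P(traffic spike | ¬newsletter send) = 0.05*0.732 + 0.9335*0.268 = 0.036600 + 0.250178 = 0.286778
The viral social-media post-present share is 0.9335*0.268 = 0.250178.
So P(viral social-media post | traffic spike, ¬newsletter send) = 0.250178/0.286778 ≈ 0.872.

P(viral social-media post | traffic spike, ¬newsletter send) ≈ 0.872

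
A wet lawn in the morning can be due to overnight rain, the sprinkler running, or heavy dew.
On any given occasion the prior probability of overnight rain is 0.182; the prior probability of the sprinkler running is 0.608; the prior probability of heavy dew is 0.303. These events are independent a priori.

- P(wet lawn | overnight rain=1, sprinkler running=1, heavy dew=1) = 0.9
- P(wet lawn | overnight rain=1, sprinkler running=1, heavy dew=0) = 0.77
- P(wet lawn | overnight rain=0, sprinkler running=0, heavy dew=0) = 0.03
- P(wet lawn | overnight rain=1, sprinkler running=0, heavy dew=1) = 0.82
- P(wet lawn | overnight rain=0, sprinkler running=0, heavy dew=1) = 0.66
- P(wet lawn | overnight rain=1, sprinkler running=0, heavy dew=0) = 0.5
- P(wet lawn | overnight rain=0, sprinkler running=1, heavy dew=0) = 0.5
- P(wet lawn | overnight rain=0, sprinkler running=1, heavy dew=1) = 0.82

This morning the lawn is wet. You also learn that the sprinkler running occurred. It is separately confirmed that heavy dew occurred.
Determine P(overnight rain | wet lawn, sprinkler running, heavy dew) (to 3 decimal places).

P(overnight rain | wet lawn, sprinkler running, heavy dew) ≈ 0.196

P(wet lawn | sprinkler running, heavy dew) = 0.82·0.818 + 0.9·0.182 = 0.670760 + 0.163800 = 0.834560
Restricting to configurations with overnight rain present: 0.9·0.182 = 0.163800.
P(overnight rain | wet lawn, sprinkler running, heavy dew) = 0.163800 / 0.834560 ≈ 0.196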